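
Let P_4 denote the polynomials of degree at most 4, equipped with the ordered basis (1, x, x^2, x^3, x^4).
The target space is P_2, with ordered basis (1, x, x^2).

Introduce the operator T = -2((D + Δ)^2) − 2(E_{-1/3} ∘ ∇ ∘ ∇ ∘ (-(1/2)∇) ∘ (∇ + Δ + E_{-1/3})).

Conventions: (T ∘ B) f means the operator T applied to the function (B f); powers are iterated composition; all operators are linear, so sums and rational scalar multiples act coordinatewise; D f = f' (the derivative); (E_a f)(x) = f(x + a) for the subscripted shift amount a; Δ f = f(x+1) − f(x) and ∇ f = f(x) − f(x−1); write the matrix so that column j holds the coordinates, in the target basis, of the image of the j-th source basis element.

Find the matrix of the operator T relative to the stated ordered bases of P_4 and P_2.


image of 1: 0
image of x: 0
image of x^2: -16
image of x^3: -48x - 18
image of x^4: -96x^2 - 72x - 48
each image's coordinates form column j of the matrix

the matrix is [[0, 0, -16, -18, -48]; [0, 0, 0, -48, -72]; [0, 0, 0, 0, -96]] (rows listed top to bottom)


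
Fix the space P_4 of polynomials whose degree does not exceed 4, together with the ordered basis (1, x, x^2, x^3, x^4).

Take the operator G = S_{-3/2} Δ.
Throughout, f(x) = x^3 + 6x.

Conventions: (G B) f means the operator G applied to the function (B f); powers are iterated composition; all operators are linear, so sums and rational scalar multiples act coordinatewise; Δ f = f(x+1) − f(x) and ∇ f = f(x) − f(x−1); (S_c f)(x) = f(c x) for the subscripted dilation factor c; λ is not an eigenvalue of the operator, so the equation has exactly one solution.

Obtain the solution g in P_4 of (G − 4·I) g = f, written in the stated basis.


the result is g(x) = -(1/4)x^3 - (27/64)x^2 - (231/256)x - 403/1024

write g with unknown coordinates in the stated basis and equate coefficients in (G − 4·I) g = f
solving from the highest basis element down gives g = -(1/4)x^3 - (27/64)x^2 - (231/256)x - 403/1024
check: G g = -(27/16)x^2 + (153/64)x - 403/256
so G g − 4·g = x^3 + 6x = f ✓


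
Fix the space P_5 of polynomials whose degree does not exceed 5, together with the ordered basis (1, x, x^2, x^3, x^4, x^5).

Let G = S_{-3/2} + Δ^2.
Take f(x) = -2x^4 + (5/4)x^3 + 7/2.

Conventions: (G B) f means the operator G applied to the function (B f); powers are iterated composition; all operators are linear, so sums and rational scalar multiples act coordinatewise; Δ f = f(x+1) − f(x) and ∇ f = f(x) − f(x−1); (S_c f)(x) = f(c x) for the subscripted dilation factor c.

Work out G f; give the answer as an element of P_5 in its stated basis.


the image equals g(x) = -(81/8)x^4 - (135/32)x^3 - 24x^2 - (81/2)x - 17

S_{-3/2} f = -(81/8)x^4 - (135/32)x^3 + 7/2
Δ f = -8x^3 - (33/4)x^2 - (17/4)x - 3/4
Δ Δ f = -24x^2 - (81/2)x - 41/2
(S_{-3/2} + Δ^2) f = -(81/8)x^4 - (135/32)x^3 - 24x^2 - (81/2)x - 17


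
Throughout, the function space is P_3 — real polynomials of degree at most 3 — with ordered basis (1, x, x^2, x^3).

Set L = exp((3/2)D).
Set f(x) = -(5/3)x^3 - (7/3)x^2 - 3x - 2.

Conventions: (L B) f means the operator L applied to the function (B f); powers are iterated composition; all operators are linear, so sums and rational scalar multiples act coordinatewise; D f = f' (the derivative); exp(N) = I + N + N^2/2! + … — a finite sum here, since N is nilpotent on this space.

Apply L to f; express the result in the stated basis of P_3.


order-1 term: -(15/2)x^2 - 7x - 9/2
order-2 term: -(45/4)x - 21/4
order-3 term: -45/8
the series for exp((3/2)D) f terminates at order 3
exp((3/2)D) f = -(5/3)x^3 - (59/6)x^2 - (85/4)x - 139/8

g(x) = -(5/3)x^3 - (59/6)x^2 - (85/4)x - 139/8


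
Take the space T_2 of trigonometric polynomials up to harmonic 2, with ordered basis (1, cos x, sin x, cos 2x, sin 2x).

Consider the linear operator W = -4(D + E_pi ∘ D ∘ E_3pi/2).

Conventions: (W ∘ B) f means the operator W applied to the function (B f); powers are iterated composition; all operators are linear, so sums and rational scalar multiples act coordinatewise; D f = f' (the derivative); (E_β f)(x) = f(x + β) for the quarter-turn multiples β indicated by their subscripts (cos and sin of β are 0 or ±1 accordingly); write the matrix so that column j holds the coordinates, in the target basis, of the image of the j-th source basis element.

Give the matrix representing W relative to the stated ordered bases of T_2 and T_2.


the matrix is [[0, 0, 0, 0, 0]; [0, 4, -4, 0, 0]; [0, 4, 4, 0, 0]; [0, 0, 0, 0, 0]; [0, 0, 0, 0, 0]] (rows listed top to bottom)

image of 1: 0
image of cos x: 4cos x + 4sin x
image of sin x: -4cos x + 4sin x
image of cos 2x: 0
image of sin 2x: 0
each image's coordinates form column j of the matrix


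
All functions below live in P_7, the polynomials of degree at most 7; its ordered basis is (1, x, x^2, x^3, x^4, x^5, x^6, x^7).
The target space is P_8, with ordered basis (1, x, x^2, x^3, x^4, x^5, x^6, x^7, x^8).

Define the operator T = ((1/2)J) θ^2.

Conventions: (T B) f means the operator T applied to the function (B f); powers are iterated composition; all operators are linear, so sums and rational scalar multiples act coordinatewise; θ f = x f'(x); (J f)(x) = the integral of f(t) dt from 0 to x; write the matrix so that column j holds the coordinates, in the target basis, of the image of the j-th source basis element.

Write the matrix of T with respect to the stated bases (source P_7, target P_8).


the matrix is [[0, 0, 0, 0, 0, 0, 0, 0]; [0, 0, 0, 0, 0, 0, 0, 0]; [0, 1/4, 0, 0, 0, 0, 0, 0]; [0, 0, 2/3, 0, 0, 0, 0, 0]; [0, 0, 0, 9/8, 0, 0, 0, 0]; [0, 0, 0, 0, 8/5, 0, 0, 0]; [0, 0, 0, 0, 0, 25/12, 0, 0]; [0, 0, 0, 0, 0, 0, 18/7, 0]; [0, 0, 0, 0, 0, 0, 0, 49/16]] (rows listed top to bottom)

image of 1: 0
image of x: (1/4)x^2
image of x^2: (2/3)x^3
image of x^3: (9/8)x^4
image of x^4: (8/5)x^5
image of x^5: (25/12)x^6
image of x^6: (18/7)x^7
image of x^7: (49/16)x^8
each image's coordinates form column j of the matrix


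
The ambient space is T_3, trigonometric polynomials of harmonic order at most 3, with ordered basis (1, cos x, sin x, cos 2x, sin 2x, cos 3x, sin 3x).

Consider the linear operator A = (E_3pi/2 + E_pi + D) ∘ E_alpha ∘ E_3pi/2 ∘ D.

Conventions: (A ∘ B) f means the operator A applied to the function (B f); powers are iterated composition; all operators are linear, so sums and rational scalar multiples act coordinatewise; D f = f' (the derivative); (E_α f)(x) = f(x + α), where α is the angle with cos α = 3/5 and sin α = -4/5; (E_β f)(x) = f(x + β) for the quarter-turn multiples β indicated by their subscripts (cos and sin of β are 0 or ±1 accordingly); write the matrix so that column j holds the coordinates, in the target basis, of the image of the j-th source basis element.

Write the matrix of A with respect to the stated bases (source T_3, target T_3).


the matrix is [[0, 0, 0, 0, 0, 0, 0]; [0, -3/5, 4/5, 0, 0, 0, 0]; [0, -4/5, -3/5, 0, 0, 0, 0]; [0, 0, 0, -28/25, -96/25, 0, 0]; [0, 0, 0, 96/25, -28/25, 0, 0]; [0, 0, 0, 0, 0, -879/125, 1272/125]; [0, 0, 0, 0, 0, -1272/125, -879/125]] (rows listed top to bottom)

image of 1: 0
image of cos x: -(3/5)cos x - (4/5)sin x
image of sin x: (4/5)cos x - (3/5)sin x
image of cos 2x: -(28/25)cos 2x + (96/25)sin 2x
image of sin 2x: -(96/25)cos 2x - (28/25)sin 2x
image of cos 3x: -(879/125)cos 3x - (1272/125)sin 3x
image of sin 3x: (1272/125)cos 3x - (879/125)sin 3x
each image's coordinates form column j of the matrix


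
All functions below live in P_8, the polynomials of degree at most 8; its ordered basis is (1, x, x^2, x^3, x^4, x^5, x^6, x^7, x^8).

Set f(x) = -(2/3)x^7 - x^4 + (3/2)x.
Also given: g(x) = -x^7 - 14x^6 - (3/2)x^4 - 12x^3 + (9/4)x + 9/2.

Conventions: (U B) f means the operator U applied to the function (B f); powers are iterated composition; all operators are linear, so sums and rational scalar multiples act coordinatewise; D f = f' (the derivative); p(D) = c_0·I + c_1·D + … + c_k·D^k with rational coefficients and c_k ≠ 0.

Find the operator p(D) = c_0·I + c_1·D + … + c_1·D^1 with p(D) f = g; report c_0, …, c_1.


D^0 f = -(2/3)x^7 - x^4 + (3/2)x
D^1 f = -(14/3)x^6 - 4x^3 + 3/2
matching coefficients of g against c_0 f + c_1 Df + … from the top degree down determines the c_i
solution: c_0 = 3/2, c_1 = 3

c_0 = 3/2, c_1 = 3


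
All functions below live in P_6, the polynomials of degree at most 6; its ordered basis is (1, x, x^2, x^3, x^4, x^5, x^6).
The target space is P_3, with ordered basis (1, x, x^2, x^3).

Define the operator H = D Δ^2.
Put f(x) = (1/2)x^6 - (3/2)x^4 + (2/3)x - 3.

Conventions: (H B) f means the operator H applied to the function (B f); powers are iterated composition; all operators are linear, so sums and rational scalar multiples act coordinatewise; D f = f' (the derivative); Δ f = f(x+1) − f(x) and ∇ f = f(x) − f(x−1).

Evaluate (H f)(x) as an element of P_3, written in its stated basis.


the result is g(x) = 60x^3 + 180x^2 + 174x + 54

Δ f = 3x^5 + (15/2)x^4 + 4x^3 - (3/2)x^2 - 3x - 1/3
Δ Δ f = 15x^4 + 60x^3 + 87x^2 + 54x + 10
D Δ^2 f = 60x^3 + 180x^2 + 174x + 54


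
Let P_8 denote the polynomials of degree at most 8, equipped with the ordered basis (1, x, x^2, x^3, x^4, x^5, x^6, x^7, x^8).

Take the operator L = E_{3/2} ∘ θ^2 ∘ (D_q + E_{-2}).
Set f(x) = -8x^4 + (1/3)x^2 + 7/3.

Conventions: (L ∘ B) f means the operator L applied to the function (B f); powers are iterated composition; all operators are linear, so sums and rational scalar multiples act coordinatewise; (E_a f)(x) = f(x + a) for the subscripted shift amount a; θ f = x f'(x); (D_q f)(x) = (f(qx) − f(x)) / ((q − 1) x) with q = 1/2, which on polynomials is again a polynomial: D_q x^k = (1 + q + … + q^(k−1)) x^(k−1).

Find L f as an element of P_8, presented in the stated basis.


the result is g(x) = -128x^4 - 327x^3 - (3061/6)x^2 - (9553/12)x - 4015/8

D_q f = -15x^3 + (1/2)x
E_{-2} f = -8x^4 + 64x^3 - (575/3)x^2 + (764/3)x - 373/3
(D_q + E_{-2}) f = -8x^4 + 49x^3 - (575/3)x^2 + (1531/6)x - 373/3
θ (D_q + E_{-2}) f = -32x^4 + 147x^3 - (1150/3)x^2 + (1531/6)x
θ θ (D_q + E_{-2}) f = -128x^4 + 441x^3 - (2300/3)x^2 + (1531/6)x
E_{3/2} θ^2 (D_q + E_{-2}) f = -128x^4 - 327x^3 - (3061/6)x^2 - (9553/12)x - 4015/8


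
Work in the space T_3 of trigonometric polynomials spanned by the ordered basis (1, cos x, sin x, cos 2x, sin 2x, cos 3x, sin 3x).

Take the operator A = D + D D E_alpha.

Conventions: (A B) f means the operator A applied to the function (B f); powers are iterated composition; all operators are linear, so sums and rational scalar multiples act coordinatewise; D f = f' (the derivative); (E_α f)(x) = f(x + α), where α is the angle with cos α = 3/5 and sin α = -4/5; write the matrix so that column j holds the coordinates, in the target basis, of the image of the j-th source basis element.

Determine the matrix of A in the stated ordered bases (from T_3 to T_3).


the matrix is [[0, 0, 0, 0, 0, 0, 0]; [0, -3/5, 9/5, 0, 0, 0, 0]; [0, -9/5, -3/5, 0, 0, 0, 0]; [0, 0, 0, 28/25, 146/25, 0, 0]; [0, 0, 0, -146/25, 28/25, 0, 0]; [0, 0, 0, 0, 0, 1053/125, 771/125]; [0, 0, 0, 0, 0, -771/125, 1053/125]] (rows listed top to bottom)

image of 1: 0
image of cos x: -(3/5)cos x - (9/5)sin x
image of sin x: (9/5)cos x - (3/5)sin x
image of cos 2x: (28/25)cos 2x - (146/25)sin 2x
image of sin 2x: (146/25)cos 2x + (28/25)sin 2x
image of cos 3x: (1053/125)cos 3x - (771/125)sin 3x
image of sin 3x: (771/125)cos 3x + (1053/125)sin 3x
each image's coordinates form column j of the matrix


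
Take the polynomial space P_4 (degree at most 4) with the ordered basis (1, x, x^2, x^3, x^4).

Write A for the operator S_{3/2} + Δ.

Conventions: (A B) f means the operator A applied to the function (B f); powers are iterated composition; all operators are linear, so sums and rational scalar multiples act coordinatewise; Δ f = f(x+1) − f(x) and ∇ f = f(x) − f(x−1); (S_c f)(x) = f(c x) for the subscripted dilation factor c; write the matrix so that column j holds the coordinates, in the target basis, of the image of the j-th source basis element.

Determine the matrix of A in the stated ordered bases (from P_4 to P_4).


the matrix is [[1, 1, 1, 1, 1]; [0, 3/2, 2, 3, 4]; [0, 0, 9/4, 3, 6]; [0, 0, 0, 27/8, 4]; [0, 0, 0, 0, 81/16]] (rows listed top to bottom)

image of 1: 1
image of x: (3/2)x + 1
image of x^2: (9/4)x^2 + 2x + 1
image of x^3: (27/8)x^3 + 3x^2 + 3x + 1
image of x^4: (81/16)x^4 + 4x^3 + 6x^2 + 4x + 1
each image's coordinates form column j of the matrix


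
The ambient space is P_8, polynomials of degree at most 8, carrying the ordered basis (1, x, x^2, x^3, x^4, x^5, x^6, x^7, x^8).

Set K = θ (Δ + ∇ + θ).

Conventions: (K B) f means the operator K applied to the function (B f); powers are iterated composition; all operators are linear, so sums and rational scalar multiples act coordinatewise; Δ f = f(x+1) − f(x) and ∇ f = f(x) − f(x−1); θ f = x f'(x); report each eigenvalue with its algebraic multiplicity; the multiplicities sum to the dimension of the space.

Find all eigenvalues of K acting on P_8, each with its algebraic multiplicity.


λ = 0 (multiplicity 1), λ = 1 (multiplicity 1), λ = 4 (multiplicity 1), λ = 9 (multiplicity 1), λ = 16 (multiplicity 1), λ = 25 (multiplicity 1), λ = 36 (multiplicity 1), λ = 49 (multiplicity 1), λ = 64 (multiplicity 1)

image of 1: 0
image of x: x
image of x^2: 4x^2 + 4x
image of x^3: 9x^3 + 12x^2
image of x^4: 16x^4 + 24x^3 + 8x
image of x^5: 25x^5 + 40x^4 + 40x^2
image of x^6: 36x^6 + 60x^5 + 120x^3 + 12x
image of x^7: 49x^7 + 84x^6 + 280x^4 + 84x^2
image of x^8: 64x^8 + 112x^7 + 560x^5 + 336x^3 + 16x
the matrix is upper triangular; its diagonal is (0, 1, 4, 9, 16, 25, 36, 49, 64)
for a triangular matrix the eigenvalues are the diagonal entries, with algebraic multiplicity their repetition count


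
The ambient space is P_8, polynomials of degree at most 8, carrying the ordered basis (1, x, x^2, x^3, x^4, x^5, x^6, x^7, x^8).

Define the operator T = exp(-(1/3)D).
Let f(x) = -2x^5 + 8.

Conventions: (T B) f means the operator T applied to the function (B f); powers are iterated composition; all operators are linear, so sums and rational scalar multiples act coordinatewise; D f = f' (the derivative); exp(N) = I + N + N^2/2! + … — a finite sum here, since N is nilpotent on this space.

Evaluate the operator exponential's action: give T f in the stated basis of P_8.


g(x) = -2x^5 + (10/3)x^4 - (20/9)x^3 + (20/27)x^2 - (10/81)x + 1946/243

order-1 term: (10/3)x^4
order-2 term: -(20/9)x^3
order-3 term: (20/27)x^2
order-4 term: -(10/81)x
order-5 term: 2/243
the series for exp(-(1/3)D) f terminates at order 5
exp(-(1/3)D) f = -2x^5 + (10/3)x^4 - (20/9)x^3 + (20/27)x^2 - (10/81)x + 1946/243


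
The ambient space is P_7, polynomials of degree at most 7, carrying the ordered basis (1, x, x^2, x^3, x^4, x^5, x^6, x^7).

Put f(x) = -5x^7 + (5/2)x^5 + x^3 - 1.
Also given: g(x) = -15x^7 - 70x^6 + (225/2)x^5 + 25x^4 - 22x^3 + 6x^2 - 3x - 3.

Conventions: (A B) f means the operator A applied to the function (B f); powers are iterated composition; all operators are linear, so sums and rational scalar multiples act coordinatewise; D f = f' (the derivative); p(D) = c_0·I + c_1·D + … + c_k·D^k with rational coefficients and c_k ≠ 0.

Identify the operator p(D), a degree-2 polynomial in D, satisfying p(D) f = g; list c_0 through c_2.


p(D) = 3·I + 2·D − (1/2)·D^2, i.e. c_0 = 3, c_1 = 2, c_2 = -1/2

D^0 f = -5x^7 + (5/2)x^5 + x^3 - 1
D^1 f = -35x^6 + (25/2)x^4 + 3x^2
D^2 f = -210x^5 + 50x^3 + 6x
matching coefficients of g against c_0 f + c_1 Df + … from the top degree down determines the c_i
solution: c_0 = 3, c_1 = 2, c_2 = -1/2


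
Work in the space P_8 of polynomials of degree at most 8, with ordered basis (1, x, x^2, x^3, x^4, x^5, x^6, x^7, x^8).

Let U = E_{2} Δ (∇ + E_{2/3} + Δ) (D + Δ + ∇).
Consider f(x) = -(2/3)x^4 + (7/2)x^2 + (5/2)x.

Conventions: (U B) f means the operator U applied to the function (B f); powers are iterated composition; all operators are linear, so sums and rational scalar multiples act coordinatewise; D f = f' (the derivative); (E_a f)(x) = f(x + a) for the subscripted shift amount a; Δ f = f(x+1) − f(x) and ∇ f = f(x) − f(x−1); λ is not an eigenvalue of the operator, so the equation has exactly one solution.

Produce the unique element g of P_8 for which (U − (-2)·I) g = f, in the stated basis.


write g with unknown coordinates in the stated basis and equate coefficients in (U − (-2)·I) g = f
solving from the highest basis element down gives g = -(1/3)x^4 + (31/4)x^2 + (253/4)x + 395/4
check: U g = -12x^2 - 124x - 395/2
so U g − (-2)·g = -(2/3)x^4 + (7/2)x^2 + (5/2)x = f ✓

g(x) = -(1/3)x^4 + (31/4)x^2 + (253/4)x + 395/4


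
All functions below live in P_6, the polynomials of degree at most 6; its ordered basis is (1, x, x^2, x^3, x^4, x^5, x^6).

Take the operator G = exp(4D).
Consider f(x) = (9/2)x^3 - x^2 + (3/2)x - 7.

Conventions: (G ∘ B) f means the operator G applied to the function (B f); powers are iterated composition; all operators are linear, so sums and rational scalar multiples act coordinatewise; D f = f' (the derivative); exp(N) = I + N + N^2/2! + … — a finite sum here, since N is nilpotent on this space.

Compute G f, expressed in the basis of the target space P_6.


the image equals g(x) = (9/2)x^3 + 53x^2 + (419/2)x + 271

order-1 term: 54x^2 - 8x + 6
order-2 term: 216x - 16
order-3 term: 288
the series for exp(4D) f terminates at order 3
exp(4D) f = (9/2)x^3 + 53x^2 + (419/2)x + 271


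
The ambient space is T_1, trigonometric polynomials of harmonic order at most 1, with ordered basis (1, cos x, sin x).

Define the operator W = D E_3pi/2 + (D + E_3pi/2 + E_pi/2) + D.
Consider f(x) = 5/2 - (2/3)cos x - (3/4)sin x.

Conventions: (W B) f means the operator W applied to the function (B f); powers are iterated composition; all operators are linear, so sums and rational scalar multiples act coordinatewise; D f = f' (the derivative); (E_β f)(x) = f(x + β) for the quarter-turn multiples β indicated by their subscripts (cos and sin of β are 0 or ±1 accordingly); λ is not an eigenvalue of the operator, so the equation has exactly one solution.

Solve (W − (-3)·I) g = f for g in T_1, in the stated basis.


the image equals g(x) = 1/2 - (7/120)cos x - (13/60)sin x

write g with unknown coordinates in the stated basis and equate coefficients in (W − (-3)·I) g = f
solving from the highest basis element down gives g = 1/2 - (7/120)cos x - (13/60)sin x
check: W g = 1 - (59/120)cos x - (1/10)sin x
so W g − (-3)·g = 5/2 - (2/3)cos x - (3/4)sin x = f ✓


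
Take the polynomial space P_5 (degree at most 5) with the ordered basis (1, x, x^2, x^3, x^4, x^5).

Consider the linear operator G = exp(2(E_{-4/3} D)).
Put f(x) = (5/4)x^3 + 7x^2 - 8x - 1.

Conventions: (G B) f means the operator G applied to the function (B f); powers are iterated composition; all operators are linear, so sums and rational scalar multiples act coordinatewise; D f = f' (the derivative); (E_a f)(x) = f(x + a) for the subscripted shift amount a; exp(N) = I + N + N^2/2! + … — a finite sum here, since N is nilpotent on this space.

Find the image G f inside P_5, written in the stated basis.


order-1 term: (15/2)x^2 + 8x - 40
order-2 term: 15x - 12
order-3 term: 10
the series for exp(2(E_{-4/3} D)) f terminates at order 3
exp(2(E_{-4/3} D)) f = (5/4)x^3 + (29/2)x^2 + 15x - 43

the image equals g(x) = (5/4)x^3 + (29/2)x^2 + 15x - 43


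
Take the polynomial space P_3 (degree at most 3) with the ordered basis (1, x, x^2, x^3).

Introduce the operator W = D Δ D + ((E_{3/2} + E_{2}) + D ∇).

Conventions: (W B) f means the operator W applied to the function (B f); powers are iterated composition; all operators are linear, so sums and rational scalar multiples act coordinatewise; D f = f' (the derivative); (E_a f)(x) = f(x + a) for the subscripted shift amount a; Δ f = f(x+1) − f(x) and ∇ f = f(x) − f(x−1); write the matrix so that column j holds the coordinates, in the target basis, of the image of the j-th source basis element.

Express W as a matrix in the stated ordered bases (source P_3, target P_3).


the matrix is [[2, 7/2, 33/4, 115/8]; [0, 2, 7, 99/4]; [0, 0, 2, 21/2]; [0, 0, 0, 2]] (rows listed top to bottom)

image of 1: 2
image of x: 2x + 7/2
image of x^2: 2x^2 + 7x + 33/4
image of x^3: 2x^3 + (21/2)x^2 + (99/4)x + 115/8
each image's coordinates form column j of the matrix


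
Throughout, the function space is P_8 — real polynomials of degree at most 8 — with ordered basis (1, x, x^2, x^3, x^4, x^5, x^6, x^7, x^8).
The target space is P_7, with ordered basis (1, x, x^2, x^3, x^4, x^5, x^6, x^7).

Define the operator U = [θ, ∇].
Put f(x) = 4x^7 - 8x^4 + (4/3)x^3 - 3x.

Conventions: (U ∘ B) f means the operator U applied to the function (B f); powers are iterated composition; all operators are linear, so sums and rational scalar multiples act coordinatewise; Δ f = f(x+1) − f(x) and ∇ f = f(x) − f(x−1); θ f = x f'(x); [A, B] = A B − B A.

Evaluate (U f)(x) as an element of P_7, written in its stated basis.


g(x) = -28x^6 + 168x^5 - 420x^4 + 592x^3 - 520x^2 + 272x - 61

∇ f = 28x^6 - 84x^5 + 140x^4 - 172x^3 + 136x^2 - 64x + 31/3
θ ∇ f = 168x^6 - 420x^5 + 560x^4 - 516x^3 + 272x^2 - 64x
θ f = 28x^7 - 32x^4 + 4x^3 - 3x
∇ θ f = 196x^6 - 588x^5 + 980x^4 - 1108x^3 + 792x^2 - 336x + 61
[θ, ∇] f = -28x^6 + 168x^5 - 420x^4 + 592x^3 - 520x^2 + 272x - 61


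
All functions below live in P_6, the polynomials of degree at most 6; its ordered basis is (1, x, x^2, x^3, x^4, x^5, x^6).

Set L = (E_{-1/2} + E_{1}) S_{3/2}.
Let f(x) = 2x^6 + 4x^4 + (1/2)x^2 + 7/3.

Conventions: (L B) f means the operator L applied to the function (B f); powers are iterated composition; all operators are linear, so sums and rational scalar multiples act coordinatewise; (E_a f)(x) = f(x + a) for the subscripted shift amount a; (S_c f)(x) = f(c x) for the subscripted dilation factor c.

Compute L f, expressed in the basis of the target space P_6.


S_{3/2} f = (729/32)x^6 + (81/4)x^4 + (9/8)x^2 + 7/3
E_{-1/2} S_{3/2} f = (729/32)x^6 - (2187/32)x^5 + (13527/128)x^4 - (6237/64)x^3 + (27063/512)x^2 - (7947/512)x + 26027/6144
E_{1} S_{3/2} f = (729/32)x^6 + (2187/16)x^5 + (11583/32)x^4 + (4293/8)x^3 + (14859/32)x^2 + (3519/16)x + 4463/96
(E_{-1/2} + E_{1}) S_{3/2} f = (729/16)x^6 + (2187/32)x^5 + (59859/128)x^4 + (28107/64)x^3 + (264807/512)x^2 + (104661/512)x + 311659/6144

g(x) = (729/16)x^6 + (2187/32)x^5 + (59859/128)x^4 + (28107/64)x^3 + (264807/512)x^2 + (104661/512)x + 311659/6144


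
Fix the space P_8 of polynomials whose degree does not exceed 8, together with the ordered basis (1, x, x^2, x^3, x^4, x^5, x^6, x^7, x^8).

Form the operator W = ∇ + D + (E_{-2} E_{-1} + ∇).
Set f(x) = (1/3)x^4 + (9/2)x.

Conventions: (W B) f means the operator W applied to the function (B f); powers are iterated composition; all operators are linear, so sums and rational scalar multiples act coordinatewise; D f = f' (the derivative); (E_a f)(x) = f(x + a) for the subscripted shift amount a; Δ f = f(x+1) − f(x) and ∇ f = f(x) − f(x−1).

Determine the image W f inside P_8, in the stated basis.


∇ f = (4/3)x^3 - 2x^2 + (4/3)x + 25/6
D f = (4/3)x^3 + 9/2
E_{-1} f = (1/3)x^4 - (4/3)x^3 + 2x^2 + (19/6)x - 25/6
E_{-2} E_{-1} f = (1/3)x^4 - 4x^3 + 18x^2 - (63/2)x + 27/2
∇ f = (4/3)x^3 - 2x^2 + (4/3)x + 25/6
(E_{-2} E_{-1} + ∇) f = (1/3)x^4 - (8/3)x^3 + 16x^2 - (181/6)x + 53/3
(∇ + D + (E_{-2} E_{-1} + ∇)) f = (1/3)x^4 + 14x^2 - (173/6)x + 79/3

the image equals g(x) = (1/3)x^4 + 14x^2 - (173/6)x + 79/3


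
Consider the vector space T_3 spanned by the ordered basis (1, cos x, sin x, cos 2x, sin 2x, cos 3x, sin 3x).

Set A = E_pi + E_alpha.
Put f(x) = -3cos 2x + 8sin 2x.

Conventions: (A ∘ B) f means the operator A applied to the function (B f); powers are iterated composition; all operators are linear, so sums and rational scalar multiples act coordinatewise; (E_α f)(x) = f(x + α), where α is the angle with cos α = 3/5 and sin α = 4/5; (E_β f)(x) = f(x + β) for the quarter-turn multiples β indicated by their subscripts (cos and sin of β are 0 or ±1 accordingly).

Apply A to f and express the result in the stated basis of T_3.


the result is g(x) = (138/25)cos 2x + (216/25)sin 2x

E_pi f = -3cos 2x + 8sin 2x
E_alpha f = (213/25)cos 2x + (16/25)sin 2x
(E_pi + E_alpha) f = (138/25)cos 2x + (216/25)sin 2x


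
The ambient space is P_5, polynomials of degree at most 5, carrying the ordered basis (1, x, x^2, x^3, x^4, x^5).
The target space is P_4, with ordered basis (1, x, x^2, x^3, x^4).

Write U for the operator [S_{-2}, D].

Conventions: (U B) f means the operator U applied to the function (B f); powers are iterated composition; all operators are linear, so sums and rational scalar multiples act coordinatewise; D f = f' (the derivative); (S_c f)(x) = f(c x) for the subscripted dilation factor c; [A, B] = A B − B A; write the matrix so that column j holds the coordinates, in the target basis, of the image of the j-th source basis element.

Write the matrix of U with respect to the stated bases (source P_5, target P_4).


the matrix is [[0, 3, 0, 0, 0, 0]; [0, 0, -12, 0, 0, 0]; [0, 0, 0, 36, 0, 0]; [0, 0, 0, 0, -96, 0]; [0, 0, 0, 0, 0, 240]] (rows listed top to bottom)

image of 1: 0
image of x: 3
image of x^2: -12x
image of x^3: 36x^2
image of x^4: -96x^3
image of x^5: 240x^4
each image's coordinates form column j of the matrix


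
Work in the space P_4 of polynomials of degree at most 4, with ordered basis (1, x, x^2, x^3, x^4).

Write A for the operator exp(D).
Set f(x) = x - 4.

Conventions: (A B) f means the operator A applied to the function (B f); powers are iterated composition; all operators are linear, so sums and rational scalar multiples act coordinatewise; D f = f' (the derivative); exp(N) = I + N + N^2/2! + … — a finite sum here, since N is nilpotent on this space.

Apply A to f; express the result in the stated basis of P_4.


order-1 term: 1
the series for exp(D) f terminates at order 1
exp(D) f = x - 3

the result is g(x) = x - 3


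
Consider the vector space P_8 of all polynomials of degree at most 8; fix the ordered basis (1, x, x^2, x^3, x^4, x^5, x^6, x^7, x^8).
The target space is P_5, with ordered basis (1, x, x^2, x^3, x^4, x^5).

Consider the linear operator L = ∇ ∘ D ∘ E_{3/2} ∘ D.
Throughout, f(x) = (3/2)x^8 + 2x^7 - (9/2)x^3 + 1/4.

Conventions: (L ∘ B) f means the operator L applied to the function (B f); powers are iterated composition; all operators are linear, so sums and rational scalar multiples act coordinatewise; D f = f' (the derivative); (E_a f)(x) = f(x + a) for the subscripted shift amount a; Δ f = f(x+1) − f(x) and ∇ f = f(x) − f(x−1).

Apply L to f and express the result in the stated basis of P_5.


the image equals g(x) = 504x^5 + 2940x^4 + 7140x^3 + 9030x^2 + (11823/2)x + 6255/4

D f = 12x^7 + 14x^6 - (27/2)x^2
E_{3/2} D f = 12x^7 + 140x^6 + 693x^5 + 1890x^4 + (12285/4)x^3 + (11853/4)x^2 + (24867/16)x + 2673/8
D E_{3/2} D f = 84x^6 + 840x^5 + 3465x^4 + 7560x^3 + (36855/4)x^2 + (11853/2)x + 24867/16
∇ D E_{3/2} D f = 504x^5 + 2940x^4 + 7140x^3 + 9030x^2 + (11823/2)x + 6255/4


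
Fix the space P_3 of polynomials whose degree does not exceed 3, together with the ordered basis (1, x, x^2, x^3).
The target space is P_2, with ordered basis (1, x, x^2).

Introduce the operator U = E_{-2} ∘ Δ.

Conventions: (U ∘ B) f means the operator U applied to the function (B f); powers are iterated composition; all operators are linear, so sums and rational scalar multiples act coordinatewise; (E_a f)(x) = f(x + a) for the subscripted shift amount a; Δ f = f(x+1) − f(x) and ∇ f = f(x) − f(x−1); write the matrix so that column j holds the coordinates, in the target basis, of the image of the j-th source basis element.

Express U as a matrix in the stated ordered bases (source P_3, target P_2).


image of 1: 0
image of x: 1
image of x^2: 2x - 3
image of x^3: 3x^2 - 9x + 7
each image's coordinates form column j of the matrix

the matrix is [[0, 1, -3, 7]; [0, 0, 2, -9]; [0, 0, 0, 3]] (rows listed top to bottom)


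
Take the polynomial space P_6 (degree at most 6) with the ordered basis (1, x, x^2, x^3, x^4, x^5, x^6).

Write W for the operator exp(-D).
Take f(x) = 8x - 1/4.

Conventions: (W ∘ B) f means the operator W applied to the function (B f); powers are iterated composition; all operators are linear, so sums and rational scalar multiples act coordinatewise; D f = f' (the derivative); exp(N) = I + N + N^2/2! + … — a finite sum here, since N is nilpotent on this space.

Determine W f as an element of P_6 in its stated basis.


order-1 term: -8
the series for exp(-D) f terminates at order 1
exp(-D) f = 8x - 33/4

g(x) = 8x - 33/4


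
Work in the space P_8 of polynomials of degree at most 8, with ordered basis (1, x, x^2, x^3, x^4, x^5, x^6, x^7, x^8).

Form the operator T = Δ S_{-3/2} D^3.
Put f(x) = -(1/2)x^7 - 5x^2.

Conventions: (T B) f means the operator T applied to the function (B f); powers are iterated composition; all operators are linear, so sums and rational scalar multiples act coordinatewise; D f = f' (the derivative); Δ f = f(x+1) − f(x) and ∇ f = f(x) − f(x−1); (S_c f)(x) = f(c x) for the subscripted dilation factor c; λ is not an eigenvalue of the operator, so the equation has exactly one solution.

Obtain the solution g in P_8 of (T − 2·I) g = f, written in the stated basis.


the image equals g(x) = (1/4)x^7 + (8505/16)x^3 + (25595/32)x^2 + (8505/16)x + 8505/64

write g with unknown coordinates in the stated basis and equate coefficients in (T − 2·I) g = f
solving from the highest basis element down gives g = (1/4)x^7 + (8505/16)x^3 + (25595/32)x^2 + (8505/16)x + 8505/64
check: T g = (8505/8)x^3 + (25515/16)x^2 + (8505/8)x + 8505/32
so T g − 2·g = -(1/2)x^7 - 5x^2 = f ✓


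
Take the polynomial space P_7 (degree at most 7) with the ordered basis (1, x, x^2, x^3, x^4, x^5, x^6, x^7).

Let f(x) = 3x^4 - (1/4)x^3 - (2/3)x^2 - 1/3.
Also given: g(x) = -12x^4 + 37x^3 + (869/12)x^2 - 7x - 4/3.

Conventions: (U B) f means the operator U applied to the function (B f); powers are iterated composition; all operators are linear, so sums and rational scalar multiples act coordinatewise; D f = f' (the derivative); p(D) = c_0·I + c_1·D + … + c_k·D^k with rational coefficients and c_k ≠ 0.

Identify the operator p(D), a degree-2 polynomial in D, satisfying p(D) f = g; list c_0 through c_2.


p(D) = -4·I + 3·D + 2·D^2, i.e. c_0 = -4, c_1 = 3, c_2 = 2

D^0 f = 3x^4 - (1/4)x^3 - (2/3)x^2 - 1/3
D^1 f = 12x^3 - (3/4)x^2 - (4/3)x
D^2 f = 36x^2 - (3/2)x - 4/3
matching coefficients of g against c_0 f + c_1 Df + … from the top degree down determines the c_i
solution: c_0 = -4, c_1 = 3, c_2 = 2


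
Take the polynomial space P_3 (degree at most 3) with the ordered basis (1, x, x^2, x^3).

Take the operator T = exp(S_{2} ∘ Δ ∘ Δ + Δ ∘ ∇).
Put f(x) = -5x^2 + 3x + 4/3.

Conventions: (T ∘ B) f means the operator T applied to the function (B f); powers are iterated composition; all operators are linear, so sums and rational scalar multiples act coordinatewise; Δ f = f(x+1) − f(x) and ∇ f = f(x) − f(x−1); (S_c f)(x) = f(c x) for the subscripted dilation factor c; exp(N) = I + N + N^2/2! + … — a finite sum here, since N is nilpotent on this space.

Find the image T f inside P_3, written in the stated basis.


order-1 term: -20
the series for exp(S_{2} ∘ Δ ∘ Δ + Δ ∘ ∇) f terminates at order 1
exp(S_{2} ∘ Δ ∘ Δ + Δ ∘ ∇) f = -5x^2 + 3x - 56/3

the image equals g(x) = -5x^2 + 3x - 56/3


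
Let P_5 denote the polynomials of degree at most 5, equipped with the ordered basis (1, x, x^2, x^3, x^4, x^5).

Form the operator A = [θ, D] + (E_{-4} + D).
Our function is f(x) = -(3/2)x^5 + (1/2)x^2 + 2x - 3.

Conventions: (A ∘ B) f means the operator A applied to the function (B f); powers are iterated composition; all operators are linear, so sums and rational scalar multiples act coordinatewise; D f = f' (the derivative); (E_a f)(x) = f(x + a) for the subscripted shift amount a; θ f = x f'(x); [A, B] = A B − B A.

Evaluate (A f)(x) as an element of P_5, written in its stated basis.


D f = -(15/2)x^4 + x + 2
θ D f = -30x^4 + x
θ f = -(15/2)x^5 + x^2 + 2x
D θ f = -(75/2)x^4 + 2x + 2
[θ, D] f = (15/2)x^4 - x - 2
E_{-4} f = -(3/2)x^5 + 30x^4 - 240x^3 + (1921/2)x^2 - 1922x + 1533
D f = -(15/2)x^4 + x + 2
(E_{-4} + D) f = -(3/2)x^5 + (45/2)x^4 - 240x^3 + (1921/2)x^2 - 1921x + 1535
([θ, D] + (E_{-4} + D)) f = -(3/2)x^5 + 30x^4 - 240x^3 + (1921/2)x^2 - 1922x + 1533

the image equals g(x) = -(3/2)x^5 + 30x^4 - 240x^3 + (1921/2)x^2 - 1922x + 1533


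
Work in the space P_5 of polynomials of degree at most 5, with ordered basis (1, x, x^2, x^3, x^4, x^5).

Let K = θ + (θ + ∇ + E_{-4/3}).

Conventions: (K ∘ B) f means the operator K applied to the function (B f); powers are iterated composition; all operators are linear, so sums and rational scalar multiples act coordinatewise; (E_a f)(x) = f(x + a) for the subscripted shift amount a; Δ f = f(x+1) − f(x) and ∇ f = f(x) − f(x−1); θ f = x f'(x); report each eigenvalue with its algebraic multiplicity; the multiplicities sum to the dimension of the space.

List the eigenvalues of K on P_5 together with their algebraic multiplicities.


image of 1: 1
image of x: 3x - 1/3
image of x^2: 5x^2 - (2/3)x + 7/9
image of x^3: 7x^3 - x^2 + (7/3)x - 37/27
image of x^4: 9x^4 - (4/3)x^3 + (14/3)x^2 - (148/27)x + 175/81
image of x^5: 11x^5 - (5/3)x^4 + (70/9)x^3 - (370/27)x^2 + (875/81)x - 781/243
the matrix is upper triangular; its diagonal is (1, 3, 5, 7, 9, 11)
for a triangular matrix the eigenvalues are the diagonal entries, with algebraic multiplicity their repetition count

λ = 1 (multiplicity 1), λ = 3 (multiplicity 1), λ = 5 (multiplicity 1), λ = 7 (multiplicity 1), λ = 9 (multiplicity 1), λ = 11 (multiplicity 1)


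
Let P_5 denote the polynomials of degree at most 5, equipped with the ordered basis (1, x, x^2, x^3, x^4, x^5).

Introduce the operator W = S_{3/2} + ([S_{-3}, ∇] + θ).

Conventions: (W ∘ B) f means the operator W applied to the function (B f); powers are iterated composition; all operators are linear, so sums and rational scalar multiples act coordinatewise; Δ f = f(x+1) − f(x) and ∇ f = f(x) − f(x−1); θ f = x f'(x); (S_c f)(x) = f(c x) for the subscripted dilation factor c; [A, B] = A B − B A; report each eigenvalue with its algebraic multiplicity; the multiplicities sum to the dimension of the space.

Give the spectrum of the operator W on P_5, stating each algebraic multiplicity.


λ = 1 (multiplicity 1), λ = 5/2 (multiplicity 1), λ = 17/4 (multiplicity 1), λ = 51/8 (multiplicity 1), λ = 145/16 (multiplicity 1), λ = 403/32 (multiplicity 1)

image of 1: 1
image of x: (5/2)x + 4
image of x^2: (17/4)x^2 - 24x + 8
image of x^3: (51/8)x^3 + 108x^2 - 72x + 28
image of x^4: (145/16)x^4 - 432x^3 + 432x^2 - 336x + 80
image of x^5: (403/32)x^5 + 1620x^4 - 2160x^3 + 2520x^2 - 1200x + 244
the matrix is upper triangular; its diagonal is (1, 5/2, 17/4, 51/8, 145/16, 403/32)
for a triangular matrix the eigenvalues are the diagonal entries, with algebraic multiplicity their repetition count


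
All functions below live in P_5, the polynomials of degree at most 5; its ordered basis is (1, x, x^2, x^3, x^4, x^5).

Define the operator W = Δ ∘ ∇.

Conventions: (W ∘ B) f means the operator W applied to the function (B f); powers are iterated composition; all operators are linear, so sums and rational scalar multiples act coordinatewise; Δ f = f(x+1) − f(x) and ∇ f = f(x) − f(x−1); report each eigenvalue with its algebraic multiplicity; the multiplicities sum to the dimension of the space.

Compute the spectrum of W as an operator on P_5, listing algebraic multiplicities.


image of 1: 0
image of x: 0
image of x^2: 2
image of x^3: 6x
image of x^4: 12x^2 + 2
image of x^5: 20x^3 + 10x
the matrix is upper triangular; its diagonal is (0, 0, 0, 0, 0, 0)
for a triangular matrix the eigenvalues are the diagonal entries, with algebraic multiplicity their repetition count

λ = 0 (multiplicity 6)


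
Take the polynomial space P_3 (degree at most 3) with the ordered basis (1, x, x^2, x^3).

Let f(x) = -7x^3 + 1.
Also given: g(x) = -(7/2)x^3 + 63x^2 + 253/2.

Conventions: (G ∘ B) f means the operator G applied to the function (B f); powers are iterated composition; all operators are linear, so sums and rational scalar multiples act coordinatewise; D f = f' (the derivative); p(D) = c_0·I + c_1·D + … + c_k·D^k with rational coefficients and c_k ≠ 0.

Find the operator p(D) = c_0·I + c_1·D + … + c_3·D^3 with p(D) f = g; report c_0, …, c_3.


D^0 f = -7x^3 + 1
D^1 f = -21x^2
D^2 f = -42x
D^3 f = -42
matching coefficients of g against c_0 f + c_1 Df + … from the top degree down determines the c_i
solution: c_0 = 1/2, c_1 = -3, c_2 = 0, c_3 = -3

p(D) = (1/2)·I − 3·D − 3·D^3, i.e. c_0 = 1/2, c_1 = -3, c_2 = 0, c_3 = -3


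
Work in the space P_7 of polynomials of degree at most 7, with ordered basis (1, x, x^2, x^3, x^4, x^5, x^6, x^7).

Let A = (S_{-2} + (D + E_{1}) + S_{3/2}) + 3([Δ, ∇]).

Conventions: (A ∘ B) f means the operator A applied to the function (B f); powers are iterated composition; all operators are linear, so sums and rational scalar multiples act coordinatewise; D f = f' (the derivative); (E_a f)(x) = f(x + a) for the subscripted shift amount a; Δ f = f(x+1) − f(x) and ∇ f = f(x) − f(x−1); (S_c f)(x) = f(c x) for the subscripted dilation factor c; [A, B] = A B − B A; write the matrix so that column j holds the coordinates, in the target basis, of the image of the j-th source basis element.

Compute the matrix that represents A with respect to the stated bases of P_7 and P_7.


the matrix is [[3, 2, 1, 1, 1, 1, 1, 1]; [0, 1/2, 4, 3, 4, 5, 6, 7]; [0, 0, 29/4, 6, 6, 10, 15, 21]; [0, 0, 0, -29/8, 8, 10, 20, 35]; [0, 0, 0, 0, 353/16, 10, 15, 35]; [0, 0, 0, 0, 0, -749/32, 12, 21]; [0, 0, 0, 0, 0, 0, 4889/64, 14]; [0, 0, 0, 0, 0, 0, 0, -14069/128]] (rows listed top to bottom)

image of 1: 3
image of x: (1/2)x + 2
image of x^2: (29/4)x^2 + 4x + 1
image of x^3: -(29/8)x^3 + 6x^2 + 3x + 1
image of x^4: (353/16)x^4 + 8x^3 + 6x^2 + 4x + 1
image of x^5: -(749/32)x^5 + 10x^4 + 10x^3 + 10x^2 + 5x + 1
image of x^6: (4889/64)x^6 + 12x^5 + 15x^4 + 20x^3 + 15x^2 + 6x + 1
image of x^7: -(14069/128)x^7 + 14x^6 + 21x^5 + 35x^4 + 35x^3 + 21x^2 + 7x + 1
each image's coordinates form column j of the matrix


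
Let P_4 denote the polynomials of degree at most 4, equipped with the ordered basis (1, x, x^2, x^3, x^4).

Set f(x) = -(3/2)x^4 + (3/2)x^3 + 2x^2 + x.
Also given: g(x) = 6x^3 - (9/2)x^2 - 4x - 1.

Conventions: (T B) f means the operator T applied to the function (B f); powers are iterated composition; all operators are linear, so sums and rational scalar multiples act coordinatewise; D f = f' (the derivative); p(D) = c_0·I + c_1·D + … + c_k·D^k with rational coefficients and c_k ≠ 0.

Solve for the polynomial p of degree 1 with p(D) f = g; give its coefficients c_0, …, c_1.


D^0 f = -(3/2)x^4 + (3/2)x^3 + 2x^2 + x
D^1 f = -6x^3 + (9/2)x^2 + 4x + 1
matching coefficients of g against c_0 f + c_1 Df + … from the top degree down determines the c_i
solution: c_0 = 0, c_1 = -1

p(D) = -D, i.e. c_0 = 0, c_1 = -1


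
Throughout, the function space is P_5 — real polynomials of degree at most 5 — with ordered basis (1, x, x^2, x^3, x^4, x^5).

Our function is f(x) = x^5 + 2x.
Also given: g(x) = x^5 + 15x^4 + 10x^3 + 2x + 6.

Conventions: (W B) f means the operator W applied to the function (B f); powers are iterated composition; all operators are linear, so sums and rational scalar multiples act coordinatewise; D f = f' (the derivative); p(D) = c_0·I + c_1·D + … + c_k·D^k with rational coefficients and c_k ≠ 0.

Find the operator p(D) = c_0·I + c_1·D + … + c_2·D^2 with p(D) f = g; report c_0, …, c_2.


p(D) = I + 3·D + (1/2)·D^2, i.e. c_0 = 1, c_1 = 3, c_2 = 1/2

D^0 f = x^5 + 2x
D^1 f = 5x^4 + 2
D^2 f = 20x^3
matching coefficients of g against c_0 f + c_1 Df + … from the top degree down determines the c_i
solution: c_0 = 1, c_1 = 3, c_2 = 1/2
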